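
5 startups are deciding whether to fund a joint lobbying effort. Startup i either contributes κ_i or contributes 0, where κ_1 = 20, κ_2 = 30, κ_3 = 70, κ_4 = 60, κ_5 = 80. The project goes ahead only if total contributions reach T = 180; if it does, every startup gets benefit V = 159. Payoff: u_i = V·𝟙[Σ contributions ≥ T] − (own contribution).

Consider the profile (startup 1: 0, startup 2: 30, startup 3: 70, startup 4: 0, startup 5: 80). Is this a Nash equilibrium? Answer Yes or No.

Yes

Total = 180 ≥ 180: provided.
Startup 1 (pledges 0, payoff 159): pledging 20 → total 200, payoff 139. No gain.
Startup 2 (pledges 30, payoff 129): dropping to 0 → total 150, payoff 0. No gain.
Startup 3 (pledges 70, payoff 89): dropping to 0 → total 110, payoff 0. No gain.
Startup 4 (pledges 0, payoff 159): pledging 60 → total 240, payoff 99. No gain.
Startup 5 (pledges 80, payoff 79): dropping to 0 → total 100, payoff 0. No gain.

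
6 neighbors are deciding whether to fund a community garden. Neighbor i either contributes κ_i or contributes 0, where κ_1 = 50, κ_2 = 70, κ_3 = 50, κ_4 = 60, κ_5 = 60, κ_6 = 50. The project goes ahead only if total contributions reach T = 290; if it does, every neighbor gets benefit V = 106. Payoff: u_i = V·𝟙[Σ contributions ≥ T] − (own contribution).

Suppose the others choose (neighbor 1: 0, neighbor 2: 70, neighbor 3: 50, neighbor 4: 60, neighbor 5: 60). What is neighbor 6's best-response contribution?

Others' total = 240. Contributing 50 brings total to 290 ≥ 290: gain V − κ_6 = 56.
Best response: 50.

50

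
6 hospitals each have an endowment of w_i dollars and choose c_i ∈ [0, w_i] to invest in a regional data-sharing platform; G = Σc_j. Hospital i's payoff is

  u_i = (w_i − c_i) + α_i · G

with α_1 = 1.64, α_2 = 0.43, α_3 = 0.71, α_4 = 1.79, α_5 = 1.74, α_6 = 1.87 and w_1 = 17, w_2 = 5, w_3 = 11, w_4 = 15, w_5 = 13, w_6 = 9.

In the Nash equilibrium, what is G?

54

∂u_i/∂c_i = α_i − 1, so hospital i contributes w_i if α_i > 1, else 0.
α_i > 1 for i ∈ {1, 4, 5, 6}; NE contributions (17, 0, 0, 15, 13, 9), G = 54.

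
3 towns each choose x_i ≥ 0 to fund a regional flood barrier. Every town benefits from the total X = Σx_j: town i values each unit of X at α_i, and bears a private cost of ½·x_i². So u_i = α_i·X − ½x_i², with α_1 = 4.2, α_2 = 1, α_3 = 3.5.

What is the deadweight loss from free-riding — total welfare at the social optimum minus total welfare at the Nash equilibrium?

Town i's FOC: ∂u_i/∂x_i = α_i − x_i = 0, so x_i* = α_i.
NE contributions = (4.2, 1, 3.5); X = 8.7.
W^NE = (Σα)·X − ½Σα_i² = 8.7² − ½·30.89 = 60.245.
Planner sets x_i = Σα_j = 8.7 for every i, so X^SO = 3·8.7 = 26.1.
W^SO = (Σα)·X^SO − ½·3·(Σα)² = (3/2)·8.7² = 113.535.
Deadweight loss = W^SO − W^NE = 53.29.

53.29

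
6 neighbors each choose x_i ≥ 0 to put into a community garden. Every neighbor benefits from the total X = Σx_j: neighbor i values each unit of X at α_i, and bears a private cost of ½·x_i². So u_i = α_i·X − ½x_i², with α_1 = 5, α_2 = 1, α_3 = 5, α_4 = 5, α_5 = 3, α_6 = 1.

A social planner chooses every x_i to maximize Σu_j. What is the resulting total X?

Planner FOC: ∂(Σu_j)/∂x_i = (Σα_j) − x_i = 0, so x_i^SO = Σα_j = 20 for every i; X^SO = 120.

120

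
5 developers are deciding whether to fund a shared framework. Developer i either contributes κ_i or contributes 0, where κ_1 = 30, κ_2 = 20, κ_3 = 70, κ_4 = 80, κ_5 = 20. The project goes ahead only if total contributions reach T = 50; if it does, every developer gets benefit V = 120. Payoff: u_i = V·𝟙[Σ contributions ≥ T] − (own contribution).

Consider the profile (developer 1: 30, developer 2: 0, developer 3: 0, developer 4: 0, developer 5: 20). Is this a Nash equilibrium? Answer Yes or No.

Yes

Total = 50 ≥ 50: provided.
Developer 1 (pledges 30, payoff 90): dropping to 0 → total 20, payoff 0. No gain.
Developer 2 (pledges 0, payoff 120): pledging 20 → total 70, payoff 100. No gain.
Developer 3 (pledges 0, payoff 120): pledging 70 → total 120, payoff 50. No gain.
Developer 4 (pledges 0, payoff 120): pledging 80 → total 130, payoff 40. No gain.
Developer 5 (pledges 20, payoff 100): dropping to 0 → total 30, payoff 0. No gain.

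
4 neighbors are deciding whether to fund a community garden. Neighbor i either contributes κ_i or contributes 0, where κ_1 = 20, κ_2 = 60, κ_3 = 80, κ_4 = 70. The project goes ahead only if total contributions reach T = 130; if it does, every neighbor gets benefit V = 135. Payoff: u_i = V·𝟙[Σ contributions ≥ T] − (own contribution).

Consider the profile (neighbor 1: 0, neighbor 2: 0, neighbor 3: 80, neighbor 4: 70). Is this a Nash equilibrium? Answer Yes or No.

Total = 150 ≥ 130: provided.
Neighbor 1 (pledges 0, payoff 135): pledging 20 → total 170, payoff 115. No gain.
Neighbor 2 (pledges 0, payoff 135): pledging 60 → total 210, payoff 75. No gain.
Neighbor 3 (pledges 80, payoff 55): dropping to 0 → total 70, payoff 0. No gain.
Neighbor 4 (pledges 70, payoff 65): dropping to 0 → total 80, payoff 0. No gain.

Yes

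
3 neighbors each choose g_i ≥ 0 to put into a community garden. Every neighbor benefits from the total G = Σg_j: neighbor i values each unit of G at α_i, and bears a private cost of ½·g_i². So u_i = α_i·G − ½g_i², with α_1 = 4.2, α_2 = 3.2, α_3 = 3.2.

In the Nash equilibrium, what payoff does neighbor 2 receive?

Neighbor i's FOC: ∂u_i/∂g_i = α_i − g_i = 0, so g_i* = α_i.
NE contributions = (4.2, 3.2, 3.2); G = 10.6.
u_2 = α_2·G − ½·(g_2)² = 3.2·10.6 − ½·3.2² = 28.8.

28.8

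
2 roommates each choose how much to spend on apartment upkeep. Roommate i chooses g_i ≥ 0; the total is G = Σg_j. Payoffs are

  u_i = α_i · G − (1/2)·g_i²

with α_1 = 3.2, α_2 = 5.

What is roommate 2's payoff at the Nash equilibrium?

28.5

Roommate i's FOC: ∂u_i/∂g_i = α_i − g_i = 0, so g_i* = α_i.
NE contributions = (3.2, 5); G = 8.2.
u_2 = α_2·G − ½·(g_2)² = 5·8.2 − ½·5² = 28.5.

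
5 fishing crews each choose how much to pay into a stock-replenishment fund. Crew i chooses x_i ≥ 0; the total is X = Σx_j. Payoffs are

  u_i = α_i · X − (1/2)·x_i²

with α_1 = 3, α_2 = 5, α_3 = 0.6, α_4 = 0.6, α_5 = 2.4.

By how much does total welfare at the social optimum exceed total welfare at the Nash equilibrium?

222.08

Crew i's FOC: ∂u_i/∂x_i = α_i − x_i = 0, so x_i* = α_i.
NE contributions = (3, 5, 0.6, 0.6, 2.4); X = 11.6.
W^NE = (Σα)·X − ½Σα_i² = 11.6² − ½·40.48 = 114.32.
Planner sets x_i = Σα_j = 11.6 for every i, so X^SO = 5·11.6 = 58.
W^SO = (Σα)·X^SO − ½·5·(Σα)² = (5/2)·11.6² = 336.4.
Deadweight loss = W^SO − W^NE = 222.08.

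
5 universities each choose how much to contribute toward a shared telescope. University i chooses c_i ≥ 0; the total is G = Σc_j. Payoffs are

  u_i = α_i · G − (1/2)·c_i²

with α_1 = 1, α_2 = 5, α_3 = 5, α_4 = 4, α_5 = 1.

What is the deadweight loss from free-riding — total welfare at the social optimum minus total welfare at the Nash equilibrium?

418

University i's FOC: ∂u_i/∂c_i = α_i − c_i = 0, so c_i* = α_i.
NE contributions = (1, 5, 5, 4, 1); G = 16.
W^NE = (Σα)·G − ½Σα_i² = 16² − ½·68 = 222.
Planner sets c_i = Σα_j = 16 for every i, so G^SO = 5·16 = 80.
W^SO = (Σα)·G^SO − ½·5·(Σα)² = (5/2)·16² = 640.
Deadweight loss = W^SO − W^NE = 418.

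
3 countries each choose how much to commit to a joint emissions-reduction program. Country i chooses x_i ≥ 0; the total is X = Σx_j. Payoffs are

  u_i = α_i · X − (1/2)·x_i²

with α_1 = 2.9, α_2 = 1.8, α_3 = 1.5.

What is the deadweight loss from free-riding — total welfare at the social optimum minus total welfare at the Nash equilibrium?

Country i's FOC: ∂u_i/∂x_i = α_i − x_i = 0, so x_i* = α_i.
NE contributions = (2.9, 1.8, 1.5); X = 6.2.
W^NE = (Σα)·X − ½Σα_i² = 6.2² − ½·13.9 = 31.49.
Planner sets x_i = Σα_j = 6.2 for every i, so X^SO = 3·6.2 = 18.6.
W^SO = (Σα)·X^SO − ½·3·(Σα)² = (3/2)·6.2² = 57.66.
Deadweight loss = W^SO − W^NE = 26.17.

26.17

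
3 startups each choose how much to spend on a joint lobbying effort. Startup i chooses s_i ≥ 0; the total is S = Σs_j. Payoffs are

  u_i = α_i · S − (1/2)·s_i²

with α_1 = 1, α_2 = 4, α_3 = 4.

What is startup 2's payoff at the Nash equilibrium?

28

Startup i's FOC: ∂u_i/∂s_i = α_i − s_i = 0, so s_i* = α_i.
NE contributions = (1, 4, 4); S = 9.
u_2 = α_2·S − ½·(s_2)² = 4·9 − ½·4² = 28.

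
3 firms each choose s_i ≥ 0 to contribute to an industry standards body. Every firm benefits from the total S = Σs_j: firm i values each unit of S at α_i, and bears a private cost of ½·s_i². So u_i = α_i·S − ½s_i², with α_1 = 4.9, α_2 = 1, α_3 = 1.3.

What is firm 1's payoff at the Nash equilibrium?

23.275

Firm i's FOC: ∂u_i/∂s_i = α_i − s_i = 0, so s_i* = α_i.
NE contributions = (4.9, 1, 1.3); S = 7.2.
u_1 = α_1·S − ½·(s_1)² = 4.9·7.2 − ½·4.9² = 23.275.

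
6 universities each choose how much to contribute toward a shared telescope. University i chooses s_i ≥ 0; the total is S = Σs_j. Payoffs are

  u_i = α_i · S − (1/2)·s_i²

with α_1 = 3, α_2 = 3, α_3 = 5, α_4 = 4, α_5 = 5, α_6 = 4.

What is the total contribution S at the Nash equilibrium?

24

University i's FOC: ∂u_i/∂s_i = α_i − s_i = 0, so s_i* = α_i.
NE contributions = (3, 3, 5, 4, 5, 4); S = 24.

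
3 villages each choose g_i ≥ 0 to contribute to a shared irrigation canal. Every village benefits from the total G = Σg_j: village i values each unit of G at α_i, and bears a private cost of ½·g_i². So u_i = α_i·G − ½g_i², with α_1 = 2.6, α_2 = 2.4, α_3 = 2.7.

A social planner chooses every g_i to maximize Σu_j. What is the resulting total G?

23.1

Planner FOC: ∂(Σu_j)/∂g_i = (Σα_j) − g_i = 0, so g_i^SO = Σα_j = 7.7 for every i; G^SO = 23.1.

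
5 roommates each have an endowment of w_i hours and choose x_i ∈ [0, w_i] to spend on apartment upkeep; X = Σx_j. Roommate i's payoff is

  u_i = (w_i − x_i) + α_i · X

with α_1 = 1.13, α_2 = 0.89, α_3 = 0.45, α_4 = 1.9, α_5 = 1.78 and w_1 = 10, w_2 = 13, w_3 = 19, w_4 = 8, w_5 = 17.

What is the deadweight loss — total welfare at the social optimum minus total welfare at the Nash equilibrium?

164.8

∂u_i/∂x_i = α_i − 1, so roommate i contributes w_i if α_i > 1, else 0.
α_i > 1 for i ∈ {1, 4, 5}; NE contributions (10, 0, 0, 8, 17), X = 35.
W^NE = Σw_i − X^NE + (Σα_i)·X^NE = 67 + 5.15·35 = 247.25.
Planner: ∂(Σu_j)/∂x_i = Σα_j − 1 = 5.15 > 0, so everyone contributes w_i; X^SO = 67, W^SO = 67 + 5.15·67 = 412.05.
Deadweight loss = 164.8.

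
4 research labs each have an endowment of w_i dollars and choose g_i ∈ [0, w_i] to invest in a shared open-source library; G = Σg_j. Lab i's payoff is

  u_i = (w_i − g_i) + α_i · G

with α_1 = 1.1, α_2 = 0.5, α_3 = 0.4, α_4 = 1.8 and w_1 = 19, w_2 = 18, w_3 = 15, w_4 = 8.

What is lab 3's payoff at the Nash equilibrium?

∂u_i/∂g_i = α_i − 1, so lab i contributes w_i if α_i > 1, else 0.
α_i > 1 for i ∈ {1, 4}; NE contributions (19, 0, 0, 8), G = 27.
u_3 = (15 − 0) + 0.4·27 = 25.8.

25.8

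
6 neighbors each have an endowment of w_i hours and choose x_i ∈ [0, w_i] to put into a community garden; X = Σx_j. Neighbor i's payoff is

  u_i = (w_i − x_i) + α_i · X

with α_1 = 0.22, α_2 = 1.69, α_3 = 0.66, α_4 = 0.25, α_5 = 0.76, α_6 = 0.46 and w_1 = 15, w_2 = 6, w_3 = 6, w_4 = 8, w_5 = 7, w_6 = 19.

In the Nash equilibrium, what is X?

∂u_i/∂x_i = α_i − 1, so neighbor i contributes w_i if α_i > 1, else 0.
α_i > 1 for i ∈ {2}; NE contributions (0, 6, 0, 0, 0, 0), X = 6.

6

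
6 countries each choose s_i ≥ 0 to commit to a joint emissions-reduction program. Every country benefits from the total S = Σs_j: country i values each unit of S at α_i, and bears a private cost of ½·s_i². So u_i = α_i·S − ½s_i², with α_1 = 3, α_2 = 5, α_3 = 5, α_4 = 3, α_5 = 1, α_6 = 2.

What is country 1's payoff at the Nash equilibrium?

Country i's FOC: ∂u_i/∂s_i = α_i − s_i = 0, so s_i* = α_i.
NE contributions = (3, 5, 5, 3, 1, 2); S = 19.
u_1 = α_1·S − ½·(s_1)² = 3·19 − ½·3² = 52.5.

52.5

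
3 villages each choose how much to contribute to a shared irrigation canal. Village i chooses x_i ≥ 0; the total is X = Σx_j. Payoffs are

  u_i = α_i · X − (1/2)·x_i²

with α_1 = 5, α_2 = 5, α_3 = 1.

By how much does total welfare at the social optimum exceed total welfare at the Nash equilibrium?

86

Village i's FOC: ∂u_i/∂x_i = α_i − x_i = 0, so x_i* = α_i.
NE contributions = (5, 5, 1); X = 11.
W^NE = (Σα)·X − ½Σα_i² = 11² − ½·51 = 95.5.
Planner sets x_i = Σα_j = 11 for every i, so X^SO = 3·11 = 33.
W^SO = (Σα)·X^SO − ½·3·(Σα)² = (3/2)·11² = 181.5.
Deadweight loss = W^SO − W^NE = 86.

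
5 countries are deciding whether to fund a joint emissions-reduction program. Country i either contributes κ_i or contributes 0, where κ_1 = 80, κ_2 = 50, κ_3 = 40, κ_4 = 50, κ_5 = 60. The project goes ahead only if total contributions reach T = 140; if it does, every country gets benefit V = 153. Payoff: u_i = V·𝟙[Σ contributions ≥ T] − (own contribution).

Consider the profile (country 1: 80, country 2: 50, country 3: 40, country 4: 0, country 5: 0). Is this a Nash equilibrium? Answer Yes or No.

Yes

Total = 170 ≥ 140: provided.
Country 1 (pledges 80, payoff 73): dropping to 0 → total 90, payoff 0. No gain.
Country 2 (pledges 50, payoff 103): dropping to 0 → total 120, payoff 0. No gain.
Country 3 (pledges 40, payoff 113): dropping to 0 → total 130, payoff 0. No gain.
Country 4 (pledges 0, payoff 153): pledging 50 → total 220, payoff 103. No gain.
Country 5 (pledges 0, payoff 153): pledging 60 → total 230, payoff 93. No gain.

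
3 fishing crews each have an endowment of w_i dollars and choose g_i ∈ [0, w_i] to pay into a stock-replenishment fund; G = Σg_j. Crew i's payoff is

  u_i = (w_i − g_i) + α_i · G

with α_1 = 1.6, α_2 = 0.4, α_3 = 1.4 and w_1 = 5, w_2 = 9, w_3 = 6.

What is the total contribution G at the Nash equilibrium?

11

∂u_i/∂g_i = α_i − 1, so crew i contributes w_i if α_i > 1, else 0.
α_i > 1 for i ∈ {1, 3}; NE contributions (5, 0, 6), G = 11.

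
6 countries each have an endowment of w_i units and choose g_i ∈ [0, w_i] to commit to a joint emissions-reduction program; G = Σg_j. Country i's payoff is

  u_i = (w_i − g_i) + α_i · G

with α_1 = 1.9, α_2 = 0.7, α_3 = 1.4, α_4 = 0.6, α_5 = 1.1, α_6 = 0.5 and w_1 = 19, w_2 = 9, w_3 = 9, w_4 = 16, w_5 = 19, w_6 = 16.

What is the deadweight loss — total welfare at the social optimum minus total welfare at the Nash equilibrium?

213.2

∂u_i/∂g_i = α_i − 1, so country i contributes w_i if α_i > 1, else 0.
α_i > 1 for i ∈ {1, 3, 5}; NE contributions (19, 0, 9, 0, 19, 0), G = 47.
W^NE = Σw_i − G^NE + (Σα_i)·G^NE = 88 + 5.2·47 = 332.4.
Planner: ∂(Σu_j)/∂g_i = Σα_j − 1 = 5.2 > 0, so everyone contributes w_i; G^SO = 88, W^SO = 88 + 5.2·88 = 545.6.
Deadweight loss = 213.2.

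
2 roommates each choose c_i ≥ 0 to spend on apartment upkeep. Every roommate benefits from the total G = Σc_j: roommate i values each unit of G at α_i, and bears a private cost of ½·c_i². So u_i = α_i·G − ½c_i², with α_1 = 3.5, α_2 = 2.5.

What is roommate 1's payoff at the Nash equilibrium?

Roommate i's FOC: ∂u_i/∂c_i = α_i − c_i = 0, so c_i* = α_i.
NE contributions = (3.5, 2.5); G = 6.
u_1 = α_1·G − ½·(c_1)² = 3.5·6 − ½·3.5² = 14.875.

14.875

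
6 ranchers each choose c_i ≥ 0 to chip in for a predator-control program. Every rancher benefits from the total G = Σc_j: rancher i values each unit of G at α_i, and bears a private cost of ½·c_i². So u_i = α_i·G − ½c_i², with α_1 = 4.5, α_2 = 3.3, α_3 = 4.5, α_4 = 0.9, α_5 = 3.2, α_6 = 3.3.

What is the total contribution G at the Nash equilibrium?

19.7

Rancher i's FOC: ∂u_i/∂c_i = α_i − c_i = 0, so c_i* = α_i.
NE contributions = (4.5, 3.3, 4.5, 0.9, 3.2, 3.3); G = 19.7.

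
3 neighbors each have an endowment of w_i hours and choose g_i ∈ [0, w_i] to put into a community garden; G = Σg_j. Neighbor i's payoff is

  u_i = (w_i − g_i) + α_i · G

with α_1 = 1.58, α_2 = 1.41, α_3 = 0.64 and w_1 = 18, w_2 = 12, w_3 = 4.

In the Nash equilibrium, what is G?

30

∂u_i/∂g_i = α_i − 1, so neighbor i contributes w_i if α_i > 1, else 0.
α_i > 1 for i ∈ {1, 2}; NE contributions (18, 12, 0), G = 30.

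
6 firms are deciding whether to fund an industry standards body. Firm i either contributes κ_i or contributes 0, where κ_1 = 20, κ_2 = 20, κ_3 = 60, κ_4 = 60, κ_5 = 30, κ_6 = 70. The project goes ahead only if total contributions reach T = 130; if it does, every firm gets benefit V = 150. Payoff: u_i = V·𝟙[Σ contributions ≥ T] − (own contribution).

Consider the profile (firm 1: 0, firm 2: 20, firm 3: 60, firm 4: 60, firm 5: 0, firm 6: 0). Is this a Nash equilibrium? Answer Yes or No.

Total = 140 ≥ 130: provided.
Firm 1 (pledges 0, payoff 150): pledging 20 → total 160, payoff 130. No gain.
Firm 2 (pledges 20, payoff 130): dropping to 0 → total 120, payoff 0. No gain.
Firm 3 (pledges 60, payoff 90): dropping to 0 → total 80, payoff 0. No gain.
Firm 4 (pledges 60, payoff 90): dropping to 0 → total 80, payoff 0. No gain.
Firm 5 (pledges 0, payoff 150): pledging 30 → total 170, payoff 120. No gain.
Firm 6 (pledges 0, payoff 150): pledging 70 → total 210, payoff 80. No gain.

Yes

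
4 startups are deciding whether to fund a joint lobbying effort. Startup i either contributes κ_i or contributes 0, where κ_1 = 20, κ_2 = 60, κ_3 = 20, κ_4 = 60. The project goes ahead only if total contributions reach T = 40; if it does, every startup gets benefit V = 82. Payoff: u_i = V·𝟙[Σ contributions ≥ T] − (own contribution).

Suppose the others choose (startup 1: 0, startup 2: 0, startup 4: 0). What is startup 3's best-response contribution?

Others' total = 0. Even contributing 20 gives 20 < 40: no benefit either way.
Best response: 0.

0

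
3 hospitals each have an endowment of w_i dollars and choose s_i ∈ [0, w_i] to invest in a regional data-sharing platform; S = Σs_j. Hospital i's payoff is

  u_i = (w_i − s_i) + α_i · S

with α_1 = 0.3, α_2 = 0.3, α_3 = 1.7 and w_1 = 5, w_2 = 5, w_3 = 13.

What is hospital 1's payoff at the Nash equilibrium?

∂u_i/∂s_i = α_i − 1, so hospital i contributes w_i if α_i > 1, else 0.
α_i > 1 for i ∈ {3}; NE contributions (0, 0, 13), S = 13.
u_1 = (5 − 0) + 0.3·13 = 8.9.

8.9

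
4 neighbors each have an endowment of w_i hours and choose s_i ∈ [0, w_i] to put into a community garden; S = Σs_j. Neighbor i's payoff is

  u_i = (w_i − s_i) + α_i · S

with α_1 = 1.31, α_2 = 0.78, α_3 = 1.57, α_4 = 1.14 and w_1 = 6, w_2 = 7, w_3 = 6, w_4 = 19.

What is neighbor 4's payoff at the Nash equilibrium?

∂u_i/∂s_i = α_i − 1, so neighbor i contributes w_i if α_i > 1, else 0.
α_i > 1 for i ∈ {1, 3, 4}; NE contributions (6, 0, 6, 19), S = 31.
u_4 = (19 − 19) + 1.14·31 = 35.34.

35.34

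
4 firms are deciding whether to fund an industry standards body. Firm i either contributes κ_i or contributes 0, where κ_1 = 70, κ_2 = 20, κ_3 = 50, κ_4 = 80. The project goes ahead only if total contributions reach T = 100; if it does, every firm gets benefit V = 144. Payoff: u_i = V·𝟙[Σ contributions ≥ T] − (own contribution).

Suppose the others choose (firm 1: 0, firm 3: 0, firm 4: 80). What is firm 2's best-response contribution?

20

Others' total = 80. Contributing 20 brings total to 100 ≥ 100: gain V − κ_2 = 124.
Best response: 20.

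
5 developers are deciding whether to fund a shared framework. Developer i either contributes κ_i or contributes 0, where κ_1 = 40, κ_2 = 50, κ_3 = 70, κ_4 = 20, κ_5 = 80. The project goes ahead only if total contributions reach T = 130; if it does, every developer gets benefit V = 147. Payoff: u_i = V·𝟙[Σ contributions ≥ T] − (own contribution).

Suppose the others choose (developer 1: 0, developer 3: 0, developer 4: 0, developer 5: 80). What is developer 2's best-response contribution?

Others' total = 80. Contributing 50 brings total to 130 ≥ 130: gain V − κ_2 = 97.
Best response: 50.

50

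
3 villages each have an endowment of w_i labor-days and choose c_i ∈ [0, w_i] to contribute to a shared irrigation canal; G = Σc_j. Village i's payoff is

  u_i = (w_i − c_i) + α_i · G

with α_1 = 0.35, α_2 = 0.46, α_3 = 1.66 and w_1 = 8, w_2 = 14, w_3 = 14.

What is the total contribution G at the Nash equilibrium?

∂u_i/∂c_i = α_i − 1, so village i contributes w_i if α_i > 1, else 0.
α_i > 1 for i ∈ {3}; NE contributions (0, 0, 14), G = 14.

14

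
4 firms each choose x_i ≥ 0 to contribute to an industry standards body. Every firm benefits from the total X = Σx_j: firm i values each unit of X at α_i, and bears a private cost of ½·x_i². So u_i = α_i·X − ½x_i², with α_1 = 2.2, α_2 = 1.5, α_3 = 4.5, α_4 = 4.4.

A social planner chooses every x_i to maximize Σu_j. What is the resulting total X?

50.4

Planner FOC: ∂(Σu_j)/∂x_i = (Σα_j) − x_i = 0, so x_i^SO = Σα_j = 12.6 for every i; X^SO = 50.4.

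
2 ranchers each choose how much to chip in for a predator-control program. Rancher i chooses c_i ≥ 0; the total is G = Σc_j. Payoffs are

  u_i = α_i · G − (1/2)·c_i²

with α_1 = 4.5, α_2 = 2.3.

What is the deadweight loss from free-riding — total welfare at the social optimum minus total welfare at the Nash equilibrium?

Rancher i's FOC: ∂u_i/∂c_i = α_i − c_i = 0, so c_i* = α_i.
NE contributions = (4.5, 2.3); G = 6.8.
W^NE = (Σα)·G − ½Σα_i² = 6.8² − ½·25.54 = 33.47.
Planner sets c_i = Σα_j = 6.8 for every i, so G^SO = 2·6.8 = 13.6.
W^SO = (Σα)·G^SO − ½·2·(Σα)² = (2/2)·6.8² = 46.24.
Deadweight loss = W^SO − W^NE = 12.77.

12.77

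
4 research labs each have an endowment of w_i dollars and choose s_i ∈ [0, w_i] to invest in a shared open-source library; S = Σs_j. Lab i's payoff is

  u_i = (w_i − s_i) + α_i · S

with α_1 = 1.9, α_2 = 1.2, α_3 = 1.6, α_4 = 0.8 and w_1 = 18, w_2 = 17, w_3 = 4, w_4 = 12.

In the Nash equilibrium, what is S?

39

∂u_i/∂s_i = α_i − 1, so lab i contributes w_i if α_i > 1, else 0.
α_i > 1 for i ∈ {1, 2, 3}; NE contributions (18, 17, 4, 0), S = 39.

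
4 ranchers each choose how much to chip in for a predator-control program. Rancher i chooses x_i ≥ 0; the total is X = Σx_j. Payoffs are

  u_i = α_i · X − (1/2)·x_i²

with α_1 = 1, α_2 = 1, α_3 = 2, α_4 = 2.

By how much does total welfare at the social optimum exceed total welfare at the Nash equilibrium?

41

Rancher i's FOC: ∂u_i/∂x_i = α_i − x_i = 0, so x_i* = α_i.
NE contributions = (1, 1, 2, 2); X = 6.
W^NE = (Σα)·X − ½Σα_i² = 6² − ½·10 = 31.
Planner sets x_i = Σα_j = 6 for every i, so X^SO = 4·6 = 24.
W^SO = (Σα)·X^SO − ½·4·(Σα)² = (4/2)·6² = 72.
Deadweight loss = W^SO − W^NE = 41.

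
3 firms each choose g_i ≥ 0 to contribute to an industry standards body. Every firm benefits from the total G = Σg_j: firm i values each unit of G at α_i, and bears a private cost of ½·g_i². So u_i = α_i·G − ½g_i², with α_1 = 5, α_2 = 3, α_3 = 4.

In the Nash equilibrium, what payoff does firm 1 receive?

Firm i's FOC: ∂u_i/∂g_i = α_i − g_i = 0, so g_i* = α_i.
NE contributions = (5, 3, 4); G = 12.
u_1 = α_1·G − ½·(g_1)² = 5·12 − ½·5² = 47.5.

47.5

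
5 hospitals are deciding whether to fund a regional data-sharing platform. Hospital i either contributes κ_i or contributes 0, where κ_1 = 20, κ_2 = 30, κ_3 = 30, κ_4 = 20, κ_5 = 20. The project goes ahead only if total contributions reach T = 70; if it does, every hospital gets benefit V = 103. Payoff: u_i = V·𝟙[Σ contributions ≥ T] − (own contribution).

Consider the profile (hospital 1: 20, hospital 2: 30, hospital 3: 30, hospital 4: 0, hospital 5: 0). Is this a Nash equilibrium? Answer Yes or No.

Yes

Total = 80 ≥ 70: provided.
Hospital 1 (pledges 20, payoff 83): dropping to 0 → total 60, payoff 0. No gain.
Hospital 2 (pledges 30, payoff 73): dropping to 0 → total 50, payoff 0. No gain.
Hospital 3 (pledges 30, payoff 73): dropping to 0 → total 50, payoff 0. No gain.
Hospital 4 (pledges 0, payoff 103): pledging 20 → total 100, payoff 83. No gain.
Hospital 5 (pledges 0, payoff 103): pledging 20 → total 100, payoff 83. No gain.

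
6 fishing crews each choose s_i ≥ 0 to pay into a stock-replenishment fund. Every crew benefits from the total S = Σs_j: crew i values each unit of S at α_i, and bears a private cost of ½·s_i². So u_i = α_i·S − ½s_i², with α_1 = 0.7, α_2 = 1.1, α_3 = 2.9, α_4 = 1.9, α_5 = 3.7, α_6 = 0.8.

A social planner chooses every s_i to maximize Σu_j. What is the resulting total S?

Planner FOC: ∂(Σu_j)/∂s_i = (Σα_j) − s_i = 0, so s_i^SO = Σα_j = 11.1 for every i; S^SO = 66.6.

66.6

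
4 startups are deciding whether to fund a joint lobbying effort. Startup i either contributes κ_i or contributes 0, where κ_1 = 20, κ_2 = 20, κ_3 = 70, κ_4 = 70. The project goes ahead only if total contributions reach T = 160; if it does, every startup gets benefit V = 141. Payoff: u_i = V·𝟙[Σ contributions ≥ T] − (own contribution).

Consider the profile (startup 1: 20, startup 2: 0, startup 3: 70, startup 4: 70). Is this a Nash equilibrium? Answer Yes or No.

Yes

Total = 160 ≥ 160: provided.
Startup 1 (pledges 20, payoff 121): dropping to 0 → total 140, payoff 0. No gain.
Startup 2 (pledges 0, payoff 141): pledging 20 → total 180, payoff 121. No gain.
Startup 3 (pledges 70, payoff 71): dropping to 0 → total 90, payoff 0. No gain.
Startup 4 (pledges 70, payoff 71): dropping to 0 → total 90, payoff 0. No gain.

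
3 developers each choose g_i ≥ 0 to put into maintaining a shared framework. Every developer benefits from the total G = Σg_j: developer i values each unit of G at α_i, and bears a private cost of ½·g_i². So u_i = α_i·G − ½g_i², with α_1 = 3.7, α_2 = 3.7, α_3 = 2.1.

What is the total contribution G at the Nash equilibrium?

Developer i's FOC: ∂u_i/∂g_i = α_i − g_i = 0, so g_i* = α_i.
NE contributions = (3.7, 3.7, 2.1); G = 9.5.

9.5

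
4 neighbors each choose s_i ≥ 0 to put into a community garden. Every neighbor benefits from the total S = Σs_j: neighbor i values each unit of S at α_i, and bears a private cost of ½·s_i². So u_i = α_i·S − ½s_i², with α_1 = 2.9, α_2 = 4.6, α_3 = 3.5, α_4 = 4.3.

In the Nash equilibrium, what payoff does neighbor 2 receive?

Neighbor i's FOC: ∂u_i/∂s_i = α_i − s_i = 0, so s_i* = α_i.
NE contributions = (2.9, 4.6, 3.5, 4.3); S = 15.3.
u_2 = α_2·S − ½·(s_2)² = 4.6·15.3 − ½·4.6² = 59.8.

59.8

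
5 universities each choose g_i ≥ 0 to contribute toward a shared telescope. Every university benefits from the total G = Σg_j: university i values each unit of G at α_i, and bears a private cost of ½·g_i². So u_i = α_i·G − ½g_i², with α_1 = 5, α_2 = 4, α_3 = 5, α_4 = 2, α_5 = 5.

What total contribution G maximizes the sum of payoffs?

105

Planner FOC: ∂(Σu_j)/∂g_i = (Σα_j) − g_i = 0, so g_i^SO = Σα_j = 21 for every i; G^SO = 105.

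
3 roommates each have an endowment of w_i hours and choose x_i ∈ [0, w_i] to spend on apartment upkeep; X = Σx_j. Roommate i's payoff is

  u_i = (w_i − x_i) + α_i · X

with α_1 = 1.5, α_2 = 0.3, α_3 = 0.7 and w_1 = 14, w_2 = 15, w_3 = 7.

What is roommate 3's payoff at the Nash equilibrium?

16.8

∂u_i/∂x_i = α_i − 1, so roommate i contributes w_i if α_i > 1, else 0.
α_i > 1 for i ∈ {1}; NE contributions (14, 0, 0), X = 14.
u_3 = (7 − 0) + 0.7·14 = 16.8.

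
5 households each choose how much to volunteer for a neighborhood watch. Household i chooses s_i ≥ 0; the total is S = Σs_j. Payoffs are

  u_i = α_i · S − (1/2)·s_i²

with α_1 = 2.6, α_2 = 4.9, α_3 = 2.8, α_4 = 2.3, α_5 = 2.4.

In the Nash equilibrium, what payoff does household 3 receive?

38.08

Household i's FOC: ∂u_i/∂s_i = α_i − s_i = 0, so s_i* = α_i.
NE contributions = (2.6, 4.9, 2.8, 2.3, 2.4); S = 15.
u_3 = α_3·S − ½·(s_3)² = 2.8·15 − ½·2.8² = 38.08.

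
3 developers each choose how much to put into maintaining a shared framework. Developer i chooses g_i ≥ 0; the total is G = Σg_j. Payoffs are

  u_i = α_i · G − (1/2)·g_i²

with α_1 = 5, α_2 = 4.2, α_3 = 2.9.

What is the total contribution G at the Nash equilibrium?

12.1

Developer i's FOC: ∂u_i/∂g_i = α_i − g_i = 0, so g_i* = α_i.
NE contributions = (5, 4.2, 2.9); G = 12.1.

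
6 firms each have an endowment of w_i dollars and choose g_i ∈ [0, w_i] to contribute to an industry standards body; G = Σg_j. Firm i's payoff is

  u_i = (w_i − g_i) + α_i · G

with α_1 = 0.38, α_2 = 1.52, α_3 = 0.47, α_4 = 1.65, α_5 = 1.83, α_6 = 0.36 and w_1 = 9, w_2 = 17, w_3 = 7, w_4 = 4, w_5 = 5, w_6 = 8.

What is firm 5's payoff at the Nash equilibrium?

∂u_i/∂g_i = α_i − 1, so firm i contributes w_i if α_i > 1, else 0.
α_i > 1 for i ∈ {2, 4, 5}; NE contributions (0, 17, 0, 4, 5, 0), G = 26.
u_5 = (5 − 5) + 1.83·26 = 47.58.

47.58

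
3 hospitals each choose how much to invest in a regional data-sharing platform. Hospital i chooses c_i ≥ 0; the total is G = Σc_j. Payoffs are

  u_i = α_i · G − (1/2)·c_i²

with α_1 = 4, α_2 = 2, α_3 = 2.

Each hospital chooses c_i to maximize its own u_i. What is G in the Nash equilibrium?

Hospital i's FOC: ∂u_i/∂c_i = α_i − c_i = 0, so c_i* = α_i.
NE contributions = (4, 2, 2); G = 8.

8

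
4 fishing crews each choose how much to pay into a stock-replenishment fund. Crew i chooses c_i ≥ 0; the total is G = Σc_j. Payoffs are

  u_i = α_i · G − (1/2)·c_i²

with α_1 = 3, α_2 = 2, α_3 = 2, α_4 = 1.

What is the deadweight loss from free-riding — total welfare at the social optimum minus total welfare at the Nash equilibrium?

Crew i's FOC: ∂u_i/∂c_i = α_i − c_i = 0, so c_i* = α_i.
NE contributions = (3, 2, 2, 1); G = 8.
W^NE = (Σα)·G − ½Σα_i² = 8² − ½·18 = 55.
Planner sets c_i = Σα_j = 8 for every i, so G^SO = 4·8 = 32.
W^SO = (Σα)·G^SO − ½·4·(Σα)² = (4/2)·8² = 128.
Deadweight loss = W^SO − W^NE = 73.

73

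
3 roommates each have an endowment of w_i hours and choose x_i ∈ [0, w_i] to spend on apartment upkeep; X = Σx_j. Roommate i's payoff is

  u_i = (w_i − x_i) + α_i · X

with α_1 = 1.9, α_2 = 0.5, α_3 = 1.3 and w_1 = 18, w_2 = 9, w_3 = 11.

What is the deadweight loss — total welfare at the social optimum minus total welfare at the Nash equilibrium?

24.3

∂u_i/∂x_i = α_i − 1, so roommate i contributes w_i if α_i > 1, else 0.
α_i > 1 for i ∈ {1, 3}; NE contributions (18, 0, 11), X = 29.
W^NE = Σw_i − X^NE + (Σα_i)·X^NE = 38 + 2.7·29 = 116.3.
Planner: ∂(Σu_j)/∂x_i = Σα_j − 1 = 2.7 > 0, so everyone contributes w_i; X^SO = 38, W^SO = 38 + 2.7·38 = 140.6.
Deadweight loss = 24.3.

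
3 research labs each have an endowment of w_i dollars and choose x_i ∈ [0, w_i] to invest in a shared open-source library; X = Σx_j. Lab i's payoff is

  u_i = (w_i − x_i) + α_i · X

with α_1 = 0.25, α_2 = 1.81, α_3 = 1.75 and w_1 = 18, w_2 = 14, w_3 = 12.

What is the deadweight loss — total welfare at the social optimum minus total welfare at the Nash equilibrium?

∂u_i/∂x_i = α_i − 1, so lab i contributes w_i if α_i > 1, else 0.
α_i > 1 for i ∈ {2, 3}; NE contributions (0, 14, 12), X = 26.
W^NE = Σw_i − X^NE + (Σα_i)·X^NE = 44 + 2.81·26 = 117.06.
Planner: ∂(Σu_j)/∂x_i = Σα_j − 1 = 2.81 > 0, so everyone contributes w_i; X^SO = 44, W^SO = 44 + 2.81·44 = 167.64.
Deadweight loss = 50.58.

50.58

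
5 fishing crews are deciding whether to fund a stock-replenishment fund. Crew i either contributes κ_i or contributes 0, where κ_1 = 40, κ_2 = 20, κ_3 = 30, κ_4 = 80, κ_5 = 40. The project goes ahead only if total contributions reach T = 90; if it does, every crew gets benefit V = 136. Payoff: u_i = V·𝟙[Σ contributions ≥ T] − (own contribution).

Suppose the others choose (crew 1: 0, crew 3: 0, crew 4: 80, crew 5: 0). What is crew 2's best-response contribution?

20

Others' total = 80. Contributing 20 brings total to 100 ≥ 90: gain V − κ_2 = 116.
Best response: 20.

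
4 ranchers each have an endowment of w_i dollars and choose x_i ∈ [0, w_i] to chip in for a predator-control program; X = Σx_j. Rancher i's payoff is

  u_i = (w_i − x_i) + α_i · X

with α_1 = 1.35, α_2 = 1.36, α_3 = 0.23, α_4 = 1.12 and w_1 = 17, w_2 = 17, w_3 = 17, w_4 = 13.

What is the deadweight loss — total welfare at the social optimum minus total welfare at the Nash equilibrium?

52.02

∂u_i/∂x_i = α_i − 1, so rancher i contributes w_i if α_i > 1, else 0.
α_i > 1 for i ∈ {1, 2, 4}; NE contributions (17, 17, 0, 13), X = 47.
W^NE = Σw_i − X^NE + (Σα_i)·X^NE = 64 + 3.06·47 = 207.82.
Planner: ∂(Σu_j)/∂x_i = Σα_j − 1 = 3.06 > 0, so everyone contributes w_i; X^SO = 64, W^SO = 64 + 3.06·64 = 259.84.
Deadweight loss = 52.02.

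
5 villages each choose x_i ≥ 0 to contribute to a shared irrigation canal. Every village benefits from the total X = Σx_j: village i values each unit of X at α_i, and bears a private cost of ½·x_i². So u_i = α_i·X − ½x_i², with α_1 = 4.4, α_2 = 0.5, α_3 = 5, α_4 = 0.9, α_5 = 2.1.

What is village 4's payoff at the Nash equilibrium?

11.205

Village i's FOC: ∂u_i/∂x_i = α_i − x_i = 0, so x_i* = α_i.
NE contributions = (4.4, 0.5, 5, 0.9, 2.1); X = 12.9.
u_4 = α_4·X − ½·(x_4)² = 0.9·12.9 − ½·0.9² = 11.205.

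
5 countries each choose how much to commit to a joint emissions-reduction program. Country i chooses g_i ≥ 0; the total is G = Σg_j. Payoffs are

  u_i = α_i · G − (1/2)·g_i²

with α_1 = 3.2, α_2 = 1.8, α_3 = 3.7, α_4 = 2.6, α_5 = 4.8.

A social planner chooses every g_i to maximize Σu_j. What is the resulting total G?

Planner FOC: ∂(Σu_j)/∂g_i = (Σα_j) − g_i = 0, so g_i^SO = Σα_j = 16.1 for every i; G^SO = 80.5.

80.5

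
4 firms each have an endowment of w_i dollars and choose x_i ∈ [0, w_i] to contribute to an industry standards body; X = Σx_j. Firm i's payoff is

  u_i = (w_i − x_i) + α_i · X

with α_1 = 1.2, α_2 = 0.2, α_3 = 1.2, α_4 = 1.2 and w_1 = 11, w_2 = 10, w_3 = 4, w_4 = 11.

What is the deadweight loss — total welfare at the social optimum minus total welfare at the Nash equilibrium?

28

∂u_i/∂x_i = α_i − 1, so firm i contributes w_i if α_i > 1, else 0.
α_i > 1 for i ∈ {1, 3, 4}; NE contributions (11, 0, 4, 11), X = 26.
W^NE = Σw_i − X^NE + (Σα_i)·X^NE = 36 + 2.8·26 = 108.8.
Planner: ∂(Σu_j)/∂x_i = Σα_j − 1 = 2.8 > 0, so everyone contributes w_i; X^SO = 36, W^SO = 36 + 2.8·36 = 136.8.
Deadweight loss = 28.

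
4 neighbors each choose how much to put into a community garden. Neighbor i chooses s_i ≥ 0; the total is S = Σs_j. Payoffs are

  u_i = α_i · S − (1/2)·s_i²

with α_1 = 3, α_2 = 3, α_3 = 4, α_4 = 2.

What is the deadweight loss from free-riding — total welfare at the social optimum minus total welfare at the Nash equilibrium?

163

Neighbor i's FOC: ∂u_i/∂s_i = α_i − s_i = 0, so s_i* = α_i.
NE contributions = (3, 3, 4, 2); S = 12.
W^NE = (Σα)·S − ½Σα_i² = 12² − ½·38 = 125.
Planner sets s_i = Σα_j = 12 for every i, so S^SO = 4·12 = 48.
W^SO = (Σα)·S^SO − ½·4·(Σα)² = (4/2)·12² = 288.
Deadweight loss = W^SO − W^NE = 163.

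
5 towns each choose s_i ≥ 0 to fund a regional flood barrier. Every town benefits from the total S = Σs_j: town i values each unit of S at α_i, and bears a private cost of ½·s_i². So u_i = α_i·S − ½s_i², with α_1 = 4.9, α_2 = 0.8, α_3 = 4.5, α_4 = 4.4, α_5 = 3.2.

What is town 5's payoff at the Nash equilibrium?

Town i's FOC: ∂u_i/∂s_i = α_i − s_i = 0, so s_i* = α_i.
NE contributions = (4.9, 0.8, 4.5, 4.4, 3.2); S = 17.8.
u_5 = α_5·S − ½·(s_5)² = 3.2·17.8 − ½·3.2² = 51.84.

51.84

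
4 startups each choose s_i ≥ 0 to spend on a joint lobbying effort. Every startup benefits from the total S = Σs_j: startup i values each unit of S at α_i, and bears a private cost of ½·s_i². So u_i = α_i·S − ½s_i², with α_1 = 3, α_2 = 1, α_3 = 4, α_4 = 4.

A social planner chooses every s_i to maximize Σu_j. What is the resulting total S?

48

Planner FOC: ∂(Σu_j)/∂s_i = (Σα_j) − s_i = 0, so s_i^SO = Σα_j = 12 for every i; S^SO = 48.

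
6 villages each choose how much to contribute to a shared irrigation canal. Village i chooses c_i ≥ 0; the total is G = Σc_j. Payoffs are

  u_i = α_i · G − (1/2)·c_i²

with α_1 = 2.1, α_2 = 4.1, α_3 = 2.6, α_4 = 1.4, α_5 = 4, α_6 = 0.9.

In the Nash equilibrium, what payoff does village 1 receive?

Village i's FOC: ∂u_i/∂c_i = α_i − c_i = 0, so c_i* = α_i.
NE contributions = (2.1, 4.1, 2.6, 1.4, 4, 0.9); G = 15.1.
u_1 = α_1·G − ½·(c_1)² = 2.1·15.1 − ½·2.1² = 29.505.

29.505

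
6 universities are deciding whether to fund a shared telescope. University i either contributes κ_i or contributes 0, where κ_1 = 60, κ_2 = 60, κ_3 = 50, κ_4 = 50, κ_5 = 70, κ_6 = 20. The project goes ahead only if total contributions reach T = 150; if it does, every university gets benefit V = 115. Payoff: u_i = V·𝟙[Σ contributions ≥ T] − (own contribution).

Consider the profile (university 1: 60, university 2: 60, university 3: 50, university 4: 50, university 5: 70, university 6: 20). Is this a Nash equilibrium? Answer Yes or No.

Total = 310 ≥ 150: provided.
University 1 (pledges 60, payoff 55): dropping to 0 → total 250, payoff 115. Profitable deviation.

No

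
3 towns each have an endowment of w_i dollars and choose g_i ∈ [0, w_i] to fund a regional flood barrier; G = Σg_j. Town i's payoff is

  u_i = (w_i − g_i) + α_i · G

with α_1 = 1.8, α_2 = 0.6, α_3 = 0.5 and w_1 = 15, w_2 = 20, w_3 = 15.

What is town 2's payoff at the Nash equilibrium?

∂u_i/∂g_i = α_i − 1, so town i contributes w_i if α_i > 1, else 0.
α_i > 1 for i ∈ {1}; NE contributions (15, 0, 0), G = 15.
u_2 = (20 − 0) + 0.6·15 = 29.

29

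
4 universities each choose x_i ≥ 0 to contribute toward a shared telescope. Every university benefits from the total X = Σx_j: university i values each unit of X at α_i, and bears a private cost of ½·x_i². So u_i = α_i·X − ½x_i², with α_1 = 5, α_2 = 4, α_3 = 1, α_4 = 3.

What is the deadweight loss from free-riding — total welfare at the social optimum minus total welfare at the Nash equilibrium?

194.5

University i's FOC: ∂u_i/∂x_i = α_i − x_i = 0, so x_i* = α_i.
NE contributions = (5, 4, 1, 3); X = 13.
W^NE = (Σα)·X − ½Σα_i² = 13² − ½·51 = 143.5.
Planner sets x_i = Σα_j = 13 for every i, so X^SO = 4·13 = 52.
W^SO = (Σα)·X^SO − ½·4·(Σα)² = (4/2)·13² = 338.
Deadweight loss = W^SO − W^NE = 194.5.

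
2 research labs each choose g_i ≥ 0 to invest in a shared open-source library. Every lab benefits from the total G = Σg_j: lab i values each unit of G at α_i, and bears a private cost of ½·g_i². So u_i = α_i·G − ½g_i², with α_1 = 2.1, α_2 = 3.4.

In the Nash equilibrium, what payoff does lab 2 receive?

Lab i's FOC: ∂u_i/∂g_i = α_i − g_i = 0, so g_i* = α_i.
NE contributions = (2.1, 3.4); G = 5.5.
u_2 = α_2·G − ½·(g_2)² = 3.4·5.5 − ½·3.4² = 12.92.

12.92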